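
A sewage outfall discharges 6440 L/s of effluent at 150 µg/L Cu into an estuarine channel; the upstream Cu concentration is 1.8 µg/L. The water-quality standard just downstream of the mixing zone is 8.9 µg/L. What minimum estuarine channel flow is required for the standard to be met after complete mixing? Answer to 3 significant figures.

128000 L/s

Set C_mix = 8.9: (Q·1.800 + 6440·150.0) / (Q + 6440) = 8.9
→ Q = 6440·(150.0 − 8.9)/(8.9 − 1.800) = 128000 L/s.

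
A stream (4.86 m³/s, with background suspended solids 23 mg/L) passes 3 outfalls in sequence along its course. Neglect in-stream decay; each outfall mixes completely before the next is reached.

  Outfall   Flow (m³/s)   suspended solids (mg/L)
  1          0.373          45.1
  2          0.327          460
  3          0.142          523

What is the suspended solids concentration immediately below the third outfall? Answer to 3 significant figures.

62.0 mg/L

After outfall 1: Q = 4.860 + 0.3730 = 5.233 m³/s; C = (4.860·23.00 + 0.3730·45.10)/5.233 = 24.58 mg/L.
After outfall 2: Q = 5.233 + 0.3270 = 5.560 m³/s; C = (5.233·24.58 + 0.3270·460.0)/5.560 = 50.18 mg/L.
After outfall 3: Q = 5.560 + 0.1420 = 5.702 m³/s; C = (5.560·50.18 + 0.1420·523.0)/5.702 = 61.96 mg/L.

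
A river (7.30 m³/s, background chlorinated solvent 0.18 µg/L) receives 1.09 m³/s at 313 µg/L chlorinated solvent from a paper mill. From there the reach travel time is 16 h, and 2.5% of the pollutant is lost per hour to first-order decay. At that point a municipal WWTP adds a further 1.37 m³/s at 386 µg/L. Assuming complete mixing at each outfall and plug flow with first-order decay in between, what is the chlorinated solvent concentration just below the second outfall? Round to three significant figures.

77.6 µg/L

Mixed concentration C = ΣQC/ΣQ = (7.300·0.1800 + 1.090·313.0) / 8.390 = 342.5/8.390 = 40.82 µg/L; combined flow 8.390 m³/s.
2.5%/h lost → k = −ln(1 − 0.025) = 0.02532 h⁻¹.
Applying C = C₀e^(−kt): 40.82 × 0.6669 = 27.22 µg/L.
Second outfall: C = (8.390·27.22 + 1.370·386.0)/9.760 = 77.58 µg/L.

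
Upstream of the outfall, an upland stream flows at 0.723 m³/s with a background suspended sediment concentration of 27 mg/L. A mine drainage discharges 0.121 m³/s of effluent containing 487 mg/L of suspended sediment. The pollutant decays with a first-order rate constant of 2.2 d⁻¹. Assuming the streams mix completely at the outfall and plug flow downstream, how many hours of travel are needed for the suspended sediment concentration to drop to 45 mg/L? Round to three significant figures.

Flow-weighted average: C = (0.7230·27.00 + 0.1210·487.0) / 0.8440 = 78.45/0.8440 = 92.95 mg/L.
92.95·exp(−k·t) = 45 → t = ln(92.95/45)/k = 28490 s = 7.913 h.

7.91 h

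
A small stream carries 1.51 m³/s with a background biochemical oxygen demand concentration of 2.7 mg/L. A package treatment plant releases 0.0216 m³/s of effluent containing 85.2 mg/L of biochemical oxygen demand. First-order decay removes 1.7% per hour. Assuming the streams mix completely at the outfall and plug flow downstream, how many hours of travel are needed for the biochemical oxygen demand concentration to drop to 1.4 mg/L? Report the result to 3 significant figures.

59.2 h

Conservation of mass: C = (1.510·2.700 + 0.02160·85.20) / 1.532 = 5.917/1.532 = 3.863 mg/L.
1.7%/h lost → k = −ln(1 − 0.017) = 0.01715 h⁻¹.
3.863·exp(−k·t) = 1.4 → t = ln(3.863/1.4)/k = 213100 s = 59.20 h.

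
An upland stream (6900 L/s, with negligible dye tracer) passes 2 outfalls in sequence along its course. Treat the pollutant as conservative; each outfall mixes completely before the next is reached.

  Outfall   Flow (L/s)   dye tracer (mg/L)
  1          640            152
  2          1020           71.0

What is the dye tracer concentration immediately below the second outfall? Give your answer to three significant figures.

Outfall 1: combined Q = 7540 L/s; C = (6900·0 + 640.0·152.0)/7540 = 12.90 mg/L.
Outfall 2: combined Q = 8560 L/s; C = (7540·12.90 + 1020·71.00)/8560 = 19.82 mg/L.

19.8 mg/L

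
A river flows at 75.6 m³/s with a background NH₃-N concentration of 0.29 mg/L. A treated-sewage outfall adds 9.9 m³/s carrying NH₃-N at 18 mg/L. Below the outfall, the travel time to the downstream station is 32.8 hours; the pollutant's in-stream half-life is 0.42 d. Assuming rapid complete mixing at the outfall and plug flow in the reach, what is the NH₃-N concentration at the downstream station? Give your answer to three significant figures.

0.245 mg/L

After mixing, C = (75.60·0.2900 + 9.900·18.00) / 85.50 = 200.1/85.50 = 2.341 mg/L.
Half-life 0.42 d → k = ln 2 / 0.42 = 1.650 d⁻¹.
Decay over the reach: 2.341·exp(−kt) = 2.341·0.1048 = 0.2454 mg/L.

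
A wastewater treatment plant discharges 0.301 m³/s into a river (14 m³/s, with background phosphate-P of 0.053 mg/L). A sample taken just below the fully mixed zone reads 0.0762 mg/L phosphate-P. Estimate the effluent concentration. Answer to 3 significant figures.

Mass balance: 14.00·0.05300 + 0.3010·Cₑ = 14.30·0.07620
→ Cₑ = (14.30·0.07620 − 14.00·0.05300) / 0.3010 = 1.155 mg/L.

1.16 mg/L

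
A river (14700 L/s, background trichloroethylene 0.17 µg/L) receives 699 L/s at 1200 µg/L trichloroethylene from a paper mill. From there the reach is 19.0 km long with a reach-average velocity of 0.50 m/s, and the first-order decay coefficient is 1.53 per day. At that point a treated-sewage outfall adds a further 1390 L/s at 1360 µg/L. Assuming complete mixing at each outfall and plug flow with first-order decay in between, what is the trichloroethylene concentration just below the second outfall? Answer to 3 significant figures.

Flow-weighted average: C = (14700·0.1700 + 699.0·1200) / 15400 = 841300/15400 = 54.63 µg/L; combined flow 15400 L/s.
Travel time t = 19.0·1000 / 0.50 = 38000 s = 10.56 h.
Applying C = C₀e^(−kt): 54.63 × 0.5102 = 27.87 µg/L.
Second outfall: C = (15400·27.87 + 1390·1360)/16790 = 138.2 µg/L.

138 µg/L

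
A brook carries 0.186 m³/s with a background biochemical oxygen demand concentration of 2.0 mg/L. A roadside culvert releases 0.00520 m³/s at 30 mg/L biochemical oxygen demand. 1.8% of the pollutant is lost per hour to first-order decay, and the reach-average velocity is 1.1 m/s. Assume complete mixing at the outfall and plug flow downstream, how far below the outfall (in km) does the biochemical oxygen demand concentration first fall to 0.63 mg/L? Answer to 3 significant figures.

Conservation of mass: C = (0.1860·2.000 + 0.005200·30.00) / 0.1912 = 0.5280/0.1912 = 2.762 mg/L.
1.8%/h lost → k = −ln(1 − 0.018) = 0.01816 h⁻¹.
Set 2.762·exp(−k·t) = 0.63 → t = ln(2.762/0.63)/k = 292900 s = 81.36 h.
Distance = v·t = 1.1·292900 = 322200 m = 322.2 km.

322 km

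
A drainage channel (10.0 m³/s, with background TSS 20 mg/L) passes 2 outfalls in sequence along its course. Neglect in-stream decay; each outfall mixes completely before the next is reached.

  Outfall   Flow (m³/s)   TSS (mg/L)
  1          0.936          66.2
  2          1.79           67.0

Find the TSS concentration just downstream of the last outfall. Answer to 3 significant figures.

30.0 mg/L

Outfall 1: combined Q = 10.94 m³/s; C = (10.00·20.00 + 0.9360·66.20)/10.94 = 23.95 mg/L.
Outfall 2: combined Q = 12.73 m³/s; C = (10.94·23.95 + 1.790·67.00)/12.73 = 30.01 mg/L.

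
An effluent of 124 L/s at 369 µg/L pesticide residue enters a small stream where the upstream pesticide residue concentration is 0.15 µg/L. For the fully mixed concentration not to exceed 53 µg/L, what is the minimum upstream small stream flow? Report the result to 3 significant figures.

741 L/s

Set C_mix = 53: (Q·0.1500 + 124.0·369.0) / (Q + 124.0) = 53
→ Q = 124.0·(369.0 − 53)/(53 − 0.1500) = 741.4 L/s.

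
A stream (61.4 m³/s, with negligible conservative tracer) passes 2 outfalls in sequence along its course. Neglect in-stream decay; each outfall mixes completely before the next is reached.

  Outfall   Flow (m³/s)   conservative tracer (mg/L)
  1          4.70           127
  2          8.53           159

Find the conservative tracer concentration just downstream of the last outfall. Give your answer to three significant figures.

Outfall 1: combined Q = 66.10 m³/s; C = (61.40·0 + 4.700·127.0)/66.10 = 9.030 mg/L.
Outfall 2: combined Q = 74.63 m³/s; C = (66.10·9.030 + 8.530·159.0)/74.63 = 26.17 mg/L.

26.2 mg/L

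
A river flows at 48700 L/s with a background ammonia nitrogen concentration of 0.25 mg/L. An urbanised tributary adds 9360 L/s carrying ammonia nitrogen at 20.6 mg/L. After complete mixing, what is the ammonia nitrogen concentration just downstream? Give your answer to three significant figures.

3.53 mg/L

Mass balance: C = (48700·0.2500 + 9360·20.60) / 58060 = 205000/58060 = 3.531 mg/L.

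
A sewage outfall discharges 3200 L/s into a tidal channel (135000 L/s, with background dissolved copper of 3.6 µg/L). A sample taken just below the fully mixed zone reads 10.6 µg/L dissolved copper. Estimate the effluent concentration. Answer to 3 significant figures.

306 µg/L

Mass balance: 135000·3.600 + 3200·Cₑ = 138200·10.60
→ Cₑ = (138200·10.60 − 135000·3.600) / 3200 = 305.9 µg/L.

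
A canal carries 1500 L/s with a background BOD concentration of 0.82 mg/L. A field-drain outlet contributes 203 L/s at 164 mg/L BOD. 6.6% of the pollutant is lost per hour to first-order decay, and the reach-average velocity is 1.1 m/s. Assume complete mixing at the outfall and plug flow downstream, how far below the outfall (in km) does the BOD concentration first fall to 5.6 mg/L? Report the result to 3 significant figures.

74.6 km

Flow-weighted average: C = (1500·0.8200 + 203.0·164.0) / 1703 = 34520/1703 = 20.27 mg/L.
6.6%/h lost → k = −ln(1 − 0.066) = 0.06828 h⁻¹.
Set 20.27·exp(−k·t) = 5.6 → t = ln(20.27/5.6)/k = 67830 s = 18.84 h.
Distance = v·t = 1.1·67830 = 74610 m = 74.61 km.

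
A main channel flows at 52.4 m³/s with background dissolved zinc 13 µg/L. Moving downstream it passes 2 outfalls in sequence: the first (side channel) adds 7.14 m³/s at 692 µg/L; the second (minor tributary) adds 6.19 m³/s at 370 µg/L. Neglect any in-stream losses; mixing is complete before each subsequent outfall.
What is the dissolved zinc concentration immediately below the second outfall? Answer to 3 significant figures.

Outfall 1: combined Q = 59.54 m³/s; C = (52.40·13.00 + 7.140·692.0)/59.54 = 94.43 µg/L.
Outfall 2: combined Q = 65.73 m³/s; C = (59.54·94.43 + 6.190·370.0)/65.73 = 120.4 µg/L.

120 µg/L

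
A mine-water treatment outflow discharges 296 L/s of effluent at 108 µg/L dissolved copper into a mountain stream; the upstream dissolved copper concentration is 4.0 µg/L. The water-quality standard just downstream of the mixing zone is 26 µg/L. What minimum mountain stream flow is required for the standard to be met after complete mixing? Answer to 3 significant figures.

Set C_mix = 26: (Q·4.000 + 296.0·108.0) / (Q + 296.0) = 26
→ Q = 296.0·(108.0 − 26)/(26 − 4.000) = 1103 L/s.

1100 L/s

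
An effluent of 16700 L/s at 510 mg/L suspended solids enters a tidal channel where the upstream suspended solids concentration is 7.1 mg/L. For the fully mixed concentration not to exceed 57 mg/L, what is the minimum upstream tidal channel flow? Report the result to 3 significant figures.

Set C_mix = 57: (Q·7.100 + 16700·510.0) / (Q + 16700) = 57
→ Q = 16700·(510.0 − 57)/(57 − 7.100) = 151600 L/s.

152000 L/s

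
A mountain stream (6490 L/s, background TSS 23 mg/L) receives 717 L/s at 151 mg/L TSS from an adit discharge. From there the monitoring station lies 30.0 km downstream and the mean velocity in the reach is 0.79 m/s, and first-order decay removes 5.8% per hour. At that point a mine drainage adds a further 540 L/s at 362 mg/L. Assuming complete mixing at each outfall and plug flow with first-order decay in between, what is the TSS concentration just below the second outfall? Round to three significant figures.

Flow-weighted average: C = (6490·23.00 + 717.0·151.0) / 7207 = 257500/7207 = 35.73 mg/L; combined flow 7207 L/s.
Travel time t = 30.0·1000 / 0.79 = 37970 s = 10.55 h.
5.8%/h lost → k = −ln(1 − 0.058) = 0.05975 h⁻¹.
After decay, C = 35.73 × e^(−kt) = 35.73 × 0.5324 = 19.03 mg/L.
At the second outfall, C = (7207·19.03 + 540.0·362.0) / (7207 + 540.0) = 42.93 mg/L.

42.9 mg/L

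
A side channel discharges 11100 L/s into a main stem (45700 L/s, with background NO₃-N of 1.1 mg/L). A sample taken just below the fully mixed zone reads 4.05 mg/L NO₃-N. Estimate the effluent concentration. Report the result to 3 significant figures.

Mass balance: 45700·1.100 + 11100·Cₑ = 56800·4.050
→ Cₑ = (56800·4.050 − 45700·1.100) / 11100 = 16.20 mg/L.

16.2 mg/L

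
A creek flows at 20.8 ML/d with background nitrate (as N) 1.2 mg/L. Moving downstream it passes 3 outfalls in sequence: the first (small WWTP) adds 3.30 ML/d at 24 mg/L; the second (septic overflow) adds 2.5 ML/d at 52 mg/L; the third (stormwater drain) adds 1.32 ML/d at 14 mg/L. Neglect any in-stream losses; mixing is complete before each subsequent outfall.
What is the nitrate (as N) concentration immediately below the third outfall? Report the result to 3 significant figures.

9.05 mg/L

Outfall 1: combined Q = 24.10 ML/d; C = (20.80·1.200 + 3.300·24.00)/24.10 = 4.322 mg/L.
Outfall 2: combined Q = 26.60 ML/d; C = (24.10·4.322 + 2.500·52.00)/26.60 = 8.803 mg/L.
Outfall 3: combined Q = 27.92 ML/d; C = (26.60·8.803 + 1.320·14.00)/27.92 = 9.049 mg/L.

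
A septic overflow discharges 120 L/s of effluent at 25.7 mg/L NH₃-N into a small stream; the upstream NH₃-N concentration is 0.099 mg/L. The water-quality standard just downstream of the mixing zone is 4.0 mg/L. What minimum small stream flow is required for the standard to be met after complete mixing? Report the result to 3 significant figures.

668 L/s

Set C_mix = 4.0: (Q·0.09900 + 120.0·25.70) / (Q + 120.0) = 4.0
→ Q = 120.0·(25.70 − 4.0)/(4.0 − 0.09900) = 667.5 L/s.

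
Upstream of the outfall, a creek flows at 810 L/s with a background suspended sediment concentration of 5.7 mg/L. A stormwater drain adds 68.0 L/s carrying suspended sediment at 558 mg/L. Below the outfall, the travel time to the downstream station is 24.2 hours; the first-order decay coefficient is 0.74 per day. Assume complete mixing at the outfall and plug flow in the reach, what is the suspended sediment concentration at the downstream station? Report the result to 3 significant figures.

Mass balance: C = (810.0·5.700 + 68.00·558.0) / 878.0 = 42560/878.0 = 48.47 mg/L.
First-order decay: C = 48.47·exp(−k·t) = 48.47·0.4742 = 22.99 mg/L.

23.0 mg/L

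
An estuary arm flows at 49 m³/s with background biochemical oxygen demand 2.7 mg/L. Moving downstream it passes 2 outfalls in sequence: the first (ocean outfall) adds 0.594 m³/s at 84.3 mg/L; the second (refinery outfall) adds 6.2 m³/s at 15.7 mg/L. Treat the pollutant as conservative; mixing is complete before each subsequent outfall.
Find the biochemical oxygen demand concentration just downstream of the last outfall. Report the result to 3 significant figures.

5.01 mg/L

Below outfall 1: Q → 49.59 m³/s, C = (49.00·2.700 + 0.5940·84.30)/49.59 = 3.677 mg/L.
Below outfall 2: Q → 55.79 m³/s, C = (49.59·3.677 + 6.200·15.70)/55.79 = 5.013 mg/L.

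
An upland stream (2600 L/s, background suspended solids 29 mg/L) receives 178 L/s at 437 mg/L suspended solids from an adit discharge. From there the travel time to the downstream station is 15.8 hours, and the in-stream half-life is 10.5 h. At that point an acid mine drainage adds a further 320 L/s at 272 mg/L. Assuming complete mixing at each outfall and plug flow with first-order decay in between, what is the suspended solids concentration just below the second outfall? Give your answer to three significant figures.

45.5 mg/L

Flow-weighted average: C = (2600·29.00 + 178.0·437.0) / 2778 = 153200/2778 = 55.14 mg/L; combined flow 2778 L/s.
Half-life 10.5 h → k = ln 2 / 10.5 = 0.06601 h⁻¹ = 1.584 d⁻¹.
Decay over the reach: 55.14·exp(−kt) = 55.14·0.3524 = 19.43 mg/L.
At the second outfall, C = (2778·19.43 + 320.0·272.0) / (2778 + 320.0) = 45.52 mg/L.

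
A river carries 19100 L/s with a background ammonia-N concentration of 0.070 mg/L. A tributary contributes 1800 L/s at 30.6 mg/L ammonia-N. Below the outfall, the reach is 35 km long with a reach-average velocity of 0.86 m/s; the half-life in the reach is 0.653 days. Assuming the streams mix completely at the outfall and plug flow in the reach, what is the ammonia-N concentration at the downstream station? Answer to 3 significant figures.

1.64 mg/L

Mass balance: C = (19100·0.07000 + 1800·30.60) / 20900 = 56420/20900 = 2.699 mg/L.
Travel time t = 35·1000 / 0.86 = 40700 s = 11.30 h.
Half-life 0.653 d → k = ln 2 / 0.653 = 1.061 d⁻¹.
Decay over the reach: 2.699·exp(−kt) = 2.699·0.6065 = 1.637 mg/L.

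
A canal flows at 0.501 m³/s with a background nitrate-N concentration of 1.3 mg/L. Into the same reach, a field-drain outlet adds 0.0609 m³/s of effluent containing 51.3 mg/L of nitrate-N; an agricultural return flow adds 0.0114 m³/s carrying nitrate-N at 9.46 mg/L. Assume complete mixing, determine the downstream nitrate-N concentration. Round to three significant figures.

Mixed concentration C = ΣQC/ΣQ = (0.5010·1.300 + 0.06090·51.30 + 0.01140·9.460) / 0.5733 = 3.883/0.5733 = 6.774 mg/L.

6.77 mg/L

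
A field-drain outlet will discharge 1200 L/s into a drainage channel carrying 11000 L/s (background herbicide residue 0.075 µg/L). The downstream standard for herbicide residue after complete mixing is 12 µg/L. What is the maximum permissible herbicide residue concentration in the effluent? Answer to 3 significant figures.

121 µg/L

At the limit, (Qr·Cr + Qe·Cₑ)/(Qr + Qe) = 12:
Cₑ = (12200·12 − 11000·0.07500) / 1200 = 121.3 µg/L.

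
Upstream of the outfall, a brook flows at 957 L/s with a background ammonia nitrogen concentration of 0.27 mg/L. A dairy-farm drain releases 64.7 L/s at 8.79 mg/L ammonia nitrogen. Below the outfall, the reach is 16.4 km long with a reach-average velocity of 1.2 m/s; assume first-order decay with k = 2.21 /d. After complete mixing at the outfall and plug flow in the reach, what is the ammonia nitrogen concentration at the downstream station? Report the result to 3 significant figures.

0.571 mg/L

Mass balance: C = (957.0·0.2700 + 64.70·8.790) / 1022 = 827.1/1022 = 0.8095 mg/L.
Travel time t = 16.4·1000 / 1.2 = 13670 s = 3.796 h.
Decay over the reach: 0.8095·exp(−kt) = 0.8095·0.7050 = 0.5707 mg/L.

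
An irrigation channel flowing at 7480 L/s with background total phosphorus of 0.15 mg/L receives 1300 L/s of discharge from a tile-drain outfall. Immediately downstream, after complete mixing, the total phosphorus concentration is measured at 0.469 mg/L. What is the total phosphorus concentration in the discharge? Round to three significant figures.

Mass balance: 7480·0.1500 + 1300·Cₑ = 8780·0.4690
→ Cₑ = (8780·0.4690 − 7480·0.1500) / 1300 = 2.304 mg/L.

2.30 mg/L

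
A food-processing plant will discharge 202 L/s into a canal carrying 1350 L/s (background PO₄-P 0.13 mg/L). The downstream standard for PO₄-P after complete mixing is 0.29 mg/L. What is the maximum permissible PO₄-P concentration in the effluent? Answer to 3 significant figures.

At the limit, (Qr·Cr + Qe·Cₑ)/(Qr + Qe) = 0.29:
Cₑ = (1552·0.29 − 1350·0.1300) / 202.0 = 1.359 mg/L.

1.36 mg/L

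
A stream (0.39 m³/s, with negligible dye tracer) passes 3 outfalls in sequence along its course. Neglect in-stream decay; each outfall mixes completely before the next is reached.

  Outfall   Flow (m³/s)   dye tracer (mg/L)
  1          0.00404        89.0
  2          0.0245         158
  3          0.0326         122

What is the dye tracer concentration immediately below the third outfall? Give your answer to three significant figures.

Outfall 1: combined Q = 0.3940 m³/s; C = (0.3900·0 + 0.004040·89.00)/0.3940 = 0.9125 mg/L.
Outfall 2: combined Q = 0.4185 m³/s; C = (0.3940·0.9125 + 0.02450·158.0)/0.4185 = 10.11 mg/L.
Outfall 3: combined Q = 0.4511 m³/s; C = (0.4185·10.11 + 0.03260·122.0)/0.4511 = 18.19 mg/L.

18.2 mg/L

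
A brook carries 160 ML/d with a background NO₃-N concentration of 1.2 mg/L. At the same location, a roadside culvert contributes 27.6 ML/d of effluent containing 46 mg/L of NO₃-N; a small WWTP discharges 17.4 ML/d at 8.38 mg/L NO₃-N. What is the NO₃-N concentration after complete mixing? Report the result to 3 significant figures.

7.84 mg/L

Mass balance: C = (160.0·1.200 + 27.60·46.00 + 17.40·8.380) / 205.0 = 1607/205.0 = 7.841 mg/L.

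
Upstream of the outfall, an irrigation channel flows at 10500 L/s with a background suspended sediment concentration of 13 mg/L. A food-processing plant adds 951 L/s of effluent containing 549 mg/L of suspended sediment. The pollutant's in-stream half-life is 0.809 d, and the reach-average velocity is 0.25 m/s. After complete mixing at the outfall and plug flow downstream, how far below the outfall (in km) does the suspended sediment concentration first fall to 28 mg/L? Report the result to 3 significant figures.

Flow-weighted average: C = (10500·13.00 + 951.0·549.0) / 11450 = 658600/11450 = 57.51 mg/L.
Half-life 0.809 d → k = ln 2 / 0.809 = 0.8568 d⁻¹.
Set 57.51·exp(−k·t) = 28 → t = ln(57.51/28)/k = 72590 s = 20.16 h.
Distance = v·t = 0.25·72590 = 18150 m = 18.15 km.

18.1 km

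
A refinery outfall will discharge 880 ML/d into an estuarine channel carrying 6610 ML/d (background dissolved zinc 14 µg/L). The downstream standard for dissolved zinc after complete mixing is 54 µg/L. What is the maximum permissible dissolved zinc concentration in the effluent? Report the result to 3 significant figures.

354 µg/L

At the limit, (Qr·Cr + Qe·Cₑ)/(Qr + Qe) = 54:
Cₑ = (7490·54 − 6610·14.00) / 880.0 = 354.5 µg/L.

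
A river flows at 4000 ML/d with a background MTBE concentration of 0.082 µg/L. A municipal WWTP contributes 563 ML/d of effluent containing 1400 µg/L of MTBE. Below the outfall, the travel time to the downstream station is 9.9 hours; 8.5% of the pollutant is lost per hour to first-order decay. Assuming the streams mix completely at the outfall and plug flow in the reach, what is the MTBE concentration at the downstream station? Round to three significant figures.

After mixing, C = (4000·0.08200 + 563.0·1400) / 4563 = 788500/4563 = 172.8 µg/L.
8.5%/h lost → k = −ln(1 − 0.085) = 0.08883 h⁻¹.
Decay over the reach: 172.8·exp(−kt) = 172.8·0.4150 = 71.72 µg/L.

71.7 µg/L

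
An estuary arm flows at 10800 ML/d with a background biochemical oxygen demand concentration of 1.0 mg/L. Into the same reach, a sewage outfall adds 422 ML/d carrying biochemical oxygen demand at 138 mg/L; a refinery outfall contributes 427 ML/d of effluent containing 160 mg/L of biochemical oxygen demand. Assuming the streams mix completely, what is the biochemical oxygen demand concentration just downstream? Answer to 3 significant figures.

Flow-weighted average: C = (10800·1.000 + 422.0·138.0 + 427.0·160.0) / 11650 = 137400/11650 = 11.79 mg/L.

11.8 mg/L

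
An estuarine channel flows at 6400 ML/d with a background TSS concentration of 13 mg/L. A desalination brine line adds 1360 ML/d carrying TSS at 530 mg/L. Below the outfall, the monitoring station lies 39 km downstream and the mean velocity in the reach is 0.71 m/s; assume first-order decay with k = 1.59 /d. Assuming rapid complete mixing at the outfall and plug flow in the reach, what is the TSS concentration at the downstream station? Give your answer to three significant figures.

Conservation of mass: C = (6400·13.00 + 1360·530.0) / 7760 = 804000/7760 = 103.6 mg/L.
Travel time t = 39·1000 / 0.71 = 54930 s = 15.26 h.
Applying C = C₀e^(−kt): 103.6 × 0.3639 = 37.70 mg/L.

37.7 mg/L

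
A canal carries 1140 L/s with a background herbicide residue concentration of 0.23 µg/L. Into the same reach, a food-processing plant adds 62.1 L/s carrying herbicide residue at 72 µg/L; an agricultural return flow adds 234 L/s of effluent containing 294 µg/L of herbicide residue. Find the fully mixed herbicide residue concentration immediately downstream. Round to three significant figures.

Mass balance: C = (1140·0.2300 + 62.10·72.00 + 234.0·294.0) / 1436 = 73530/1436 = 51.20 µg/L.

51.2 µg/L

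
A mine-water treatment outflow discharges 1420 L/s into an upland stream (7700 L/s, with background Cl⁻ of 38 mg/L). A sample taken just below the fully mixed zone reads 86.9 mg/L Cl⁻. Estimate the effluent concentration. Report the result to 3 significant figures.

352 mg/L

Mass balance: 7700·38.00 + 1420·Cₑ = 9120·86.90
→ Cₑ = (9120·86.90 − 7700·38.00) / 1420 = 352.1 mg/L.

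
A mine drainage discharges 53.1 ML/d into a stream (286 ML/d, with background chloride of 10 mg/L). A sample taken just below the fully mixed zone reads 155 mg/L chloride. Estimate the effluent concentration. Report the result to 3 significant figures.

Mass balance: 286.0·10.00 + 53.10·Cₑ = 339.1·155.0
→ Cₑ = (339.1·155.0 − 286.0·10.00) / 53.10 = 936.0 mg/L.

936 mg/L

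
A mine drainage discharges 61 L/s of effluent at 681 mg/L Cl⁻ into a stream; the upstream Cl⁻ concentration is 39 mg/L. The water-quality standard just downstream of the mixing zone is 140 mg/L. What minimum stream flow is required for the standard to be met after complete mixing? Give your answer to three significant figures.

327 L/s

Set C_mix = 140: (Q·39.00 + 61.00·681.0) / (Q + 61.00) = 140
→ Q = 61.00·(681.0 − 140)/(140 − 39.00) = 326.7 L/s.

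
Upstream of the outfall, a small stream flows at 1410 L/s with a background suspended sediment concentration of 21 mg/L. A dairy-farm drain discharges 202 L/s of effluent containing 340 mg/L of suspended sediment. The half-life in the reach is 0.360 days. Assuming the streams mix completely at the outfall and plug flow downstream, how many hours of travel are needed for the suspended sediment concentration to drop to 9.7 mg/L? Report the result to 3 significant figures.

After mixing, C = (1410·21.00 + 202.0·340.0) / 1612 = 98290/1612 = 60.97 mg/L.
Half-life 0.360 d → k = ln 2 / 0.360 = 1.925 d⁻¹.
60.97·exp(−k·t) = 9.7 → t = ln(60.97/9.7)/k = 82490 s = 22.91 h.

22.9 h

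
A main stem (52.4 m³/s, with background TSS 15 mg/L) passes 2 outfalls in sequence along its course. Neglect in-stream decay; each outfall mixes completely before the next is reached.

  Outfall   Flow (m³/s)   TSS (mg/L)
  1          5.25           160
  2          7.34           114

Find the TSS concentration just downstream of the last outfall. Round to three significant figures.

Outfall 1: combined Q = 57.65 m³/s; C = (52.40·15.00 + 5.250·160.0)/57.65 = 28.20 mg/L.
Outfall 2: combined Q = 64.99 m³/s; C = (57.65·28.20 + 7.340·114.0)/64.99 = 37.89 mg/L.

37.9 mg/L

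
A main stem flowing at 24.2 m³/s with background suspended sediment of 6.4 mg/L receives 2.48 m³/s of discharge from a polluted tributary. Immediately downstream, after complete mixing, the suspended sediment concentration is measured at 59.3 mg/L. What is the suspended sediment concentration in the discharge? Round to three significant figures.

576 mg/L

Mass balance: 24.20·6.400 + 2.480·Cₑ = 26.68·59.30
→ Cₑ = (26.68·59.30 − 24.20·6.400) / 2.480 = 575.5 mg/L.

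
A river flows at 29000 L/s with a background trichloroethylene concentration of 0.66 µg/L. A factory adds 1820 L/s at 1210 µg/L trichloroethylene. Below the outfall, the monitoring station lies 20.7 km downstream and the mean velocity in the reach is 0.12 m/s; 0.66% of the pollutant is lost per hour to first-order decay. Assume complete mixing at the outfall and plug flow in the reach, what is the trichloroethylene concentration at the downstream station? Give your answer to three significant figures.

52.5 µg/L

Mass balance: C = (29000·0.6600 + 1820·1210) / 30820 = 2221000/30820 = 72.07 µg/L.
Travel time t = 20.7·1000 / 0.12 = 172500 s = 47.92 h.
0.66%/h lost → k = −ln(1 − 0.0066) = 0.006622 h⁻¹.
Decay over the reach: 72.07·exp(−kt) = 72.07·0.7281 = 52.48 µg/L.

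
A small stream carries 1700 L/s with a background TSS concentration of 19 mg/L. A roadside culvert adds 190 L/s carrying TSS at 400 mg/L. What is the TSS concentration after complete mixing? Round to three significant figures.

Mass balance: C = (1700·19.00 + 190.0·400.0) / 1890 = 108300/1890 = 57.30 mg/L.

57.3 mg/L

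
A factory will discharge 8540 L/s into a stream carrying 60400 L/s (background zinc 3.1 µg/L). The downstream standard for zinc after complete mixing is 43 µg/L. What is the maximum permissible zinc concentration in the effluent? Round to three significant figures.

325 µg/L

At the limit, (Qr·Cr + Qe·Cₑ)/(Qr + Qe) = 43:
Cₑ = (68940·43 − 60400·3.100) / 8540 = 325.2 µg/L.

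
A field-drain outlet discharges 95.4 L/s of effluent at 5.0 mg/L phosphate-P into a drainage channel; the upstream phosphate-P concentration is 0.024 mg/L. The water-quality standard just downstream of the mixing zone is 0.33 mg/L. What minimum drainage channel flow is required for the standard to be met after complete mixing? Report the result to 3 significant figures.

1460 L/s

Set C_mix = 0.33: (Q·0.02400 + 95.40·5.000) / (Q + 95.40) = 0.33
→ Q = 95.40·(5.000 − 0.33)/(0.33 − 0.02400) = 1456 L/s.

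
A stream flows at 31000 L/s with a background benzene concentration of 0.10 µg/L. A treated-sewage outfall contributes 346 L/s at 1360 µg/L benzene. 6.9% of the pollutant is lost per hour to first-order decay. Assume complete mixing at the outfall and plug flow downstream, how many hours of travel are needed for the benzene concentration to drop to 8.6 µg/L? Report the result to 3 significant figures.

Mass balance: C = (31000·0.1000 + 346.0·1360) / 31350 = 473700/31350 = 15.11 µg/L.
6.9%/h lost → k = −ln(1 − 0.069) = 0.07150 h⁻¹.
15.11·exp(−k·t) = 8.6 → t = ln(15.11/8.6)/k = 28380 s = 7.884 h.

7.88 h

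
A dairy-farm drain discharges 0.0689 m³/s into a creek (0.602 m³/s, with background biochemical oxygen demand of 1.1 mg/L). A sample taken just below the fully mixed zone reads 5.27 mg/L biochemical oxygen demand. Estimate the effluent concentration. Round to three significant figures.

41.7 mg/L

Mass balance: 0.6020·1.100 + 0.06890·Cₑ = 0.6709·5.270
→ Cₑ = (0.6709·5.270 − 0.6020·1.100) / 0.06890 = 41.70 mg/L.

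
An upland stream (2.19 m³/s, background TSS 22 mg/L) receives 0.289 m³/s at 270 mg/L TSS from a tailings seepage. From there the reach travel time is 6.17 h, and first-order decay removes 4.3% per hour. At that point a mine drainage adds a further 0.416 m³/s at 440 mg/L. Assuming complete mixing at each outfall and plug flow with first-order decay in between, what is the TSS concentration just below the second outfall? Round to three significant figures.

Mass balance: C = (2.190·22.00 + 0.2890·270.0) / 2.479 = 126.2/2.479 = 50.91 mg/L; combined flow 2.479 m³/s.
4.3%/h lost → k = −ln(1 − 0.043) = 0.04395 h⁻¹.
Decay over the reach: 50.91·exp(−kt) = 50.91·0.7625 = 38.82 mg/L.
At the second outfall, C = (2.479·38.82 + 0.4160·440.0) / (2.479 + 0.4160) = 96.47 mg/L.

96.5 mg/L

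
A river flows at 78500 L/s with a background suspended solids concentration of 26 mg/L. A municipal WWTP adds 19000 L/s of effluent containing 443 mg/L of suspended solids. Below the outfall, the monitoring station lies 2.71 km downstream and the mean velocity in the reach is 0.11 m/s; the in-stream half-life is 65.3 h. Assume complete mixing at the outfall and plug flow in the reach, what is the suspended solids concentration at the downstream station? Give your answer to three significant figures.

After mixing, C = (78500·26.00 + 19000·443.0) / 97500 = 10460000/97500 = 107.3 mg/L.
Travel time t = 2.71·1000 / 0.11 = 24640 s = 6.843 h.
Half-life 65.3 h → k = ln 2 / 65.3 = 0.01061 h⁻¹ = 0.2548 d⁻¹.
Applying C = C₀e^(−kt): 107.3 × 0.9299 = 99.75 mg/L.

99.7 mg/L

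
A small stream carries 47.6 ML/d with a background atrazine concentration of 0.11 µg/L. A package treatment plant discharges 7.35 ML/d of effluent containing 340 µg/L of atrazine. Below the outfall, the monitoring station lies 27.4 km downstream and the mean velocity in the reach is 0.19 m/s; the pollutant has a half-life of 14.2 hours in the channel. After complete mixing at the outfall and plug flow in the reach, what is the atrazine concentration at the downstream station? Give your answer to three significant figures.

6.45 µg/L

Mixed concentration C = ΣQC/ΣQ = (47.60·0.1100 + 7.350·340.0) / 54.95 = 2504/54.95 = 45.57 µg/L.
Travel time t = 27.4·1000 / 0.19 = 144200 s = 40.06 h.
Half-life 14.2 h → k = ln 2 / 14.2 = 0.04881 h⁻¹ = 1.172 d⁻¹.
First-order decay: C = 45.57·exp(−k·t) = 45.57·0.1415 = 6.449 µg/L.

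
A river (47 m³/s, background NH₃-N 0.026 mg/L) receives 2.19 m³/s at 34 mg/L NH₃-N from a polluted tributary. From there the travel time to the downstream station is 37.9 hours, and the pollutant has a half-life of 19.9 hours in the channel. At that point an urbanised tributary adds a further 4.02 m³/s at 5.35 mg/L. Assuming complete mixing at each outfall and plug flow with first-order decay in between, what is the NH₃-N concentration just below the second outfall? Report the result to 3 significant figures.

0.784 mg/L

Mass balance: C = (47.00·0.02600 + 2.190·34.00) / 49.19 = 75.68/49.19 = 1.539 mg/L; combined flow 49.19 m³/s.
Half-life 19.9 h → k = ln 2 / 19.9 = 0.03483 h⁻¹ = 0.8360 d⁻¹.
Applying C = C₀e^(−kt): 1.539 × 0.2671 = 0.4110 mg/L.
At the second outfall, C = (49.19·0.4110 + 4.020·5.350) / (49.19 + 4.020) = 0.7841 mg/L.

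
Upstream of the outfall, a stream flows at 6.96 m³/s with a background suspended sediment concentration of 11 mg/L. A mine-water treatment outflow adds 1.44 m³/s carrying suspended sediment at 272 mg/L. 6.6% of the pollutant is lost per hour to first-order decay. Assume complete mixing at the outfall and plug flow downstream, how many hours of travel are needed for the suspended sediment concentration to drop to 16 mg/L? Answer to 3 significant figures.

Flow-weighted average: C = (6.960·11.00 + 1.440·272.0) / 8.400 = 468.2/8.400 = 55.74 mg/L.
6.6%/h lost → k = −ln(1 − 0.066) = 0.06828 h⁻¹.
55.74·exp(−k·t) = 16 → t = ln(55.74/16)/k = 65810 s = 18.28 h.

18.3 h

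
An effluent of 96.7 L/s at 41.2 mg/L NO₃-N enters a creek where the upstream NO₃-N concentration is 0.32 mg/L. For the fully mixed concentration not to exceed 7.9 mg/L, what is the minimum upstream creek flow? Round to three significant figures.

Set C_mix = 7.9: (Q·0.3200 + 96.70·41.20) / (Q + 96.70) = 7.9
→ Q = 96.70·(41.20 − 7.9)/(7.9 − 0.3200) = 424.8 L/s.

425 L/s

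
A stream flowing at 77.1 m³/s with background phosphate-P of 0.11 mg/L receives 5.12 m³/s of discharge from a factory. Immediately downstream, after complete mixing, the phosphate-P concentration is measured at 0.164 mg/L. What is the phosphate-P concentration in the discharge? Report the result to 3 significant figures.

0.977 mg/L

Mass balance: 77.10·0.1100 + 5.120·Cₑ = 82.22·0.1640
→ Cₑ = (82.22·0.1640 − 77.10·0.1100) / 5.120 = 0.9772 mg/L.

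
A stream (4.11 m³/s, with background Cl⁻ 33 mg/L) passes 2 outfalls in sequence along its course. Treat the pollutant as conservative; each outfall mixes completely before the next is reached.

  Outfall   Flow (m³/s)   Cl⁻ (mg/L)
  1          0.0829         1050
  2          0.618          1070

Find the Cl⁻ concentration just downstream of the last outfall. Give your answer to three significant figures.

184 mg/L

After outfall 1: Q = 4.110 + 0.08290 = 4.193 m³/s; C = (4.110·33.00 + 0.08290·1050)/4.193 = 53.11 mg/L.
After outfall 2: Q = 4.193 + 0.6180 = 4.811 m³/s; C = (4.193·53.11 + 0.6180·1070)/4.811 = 183.7 mg/L.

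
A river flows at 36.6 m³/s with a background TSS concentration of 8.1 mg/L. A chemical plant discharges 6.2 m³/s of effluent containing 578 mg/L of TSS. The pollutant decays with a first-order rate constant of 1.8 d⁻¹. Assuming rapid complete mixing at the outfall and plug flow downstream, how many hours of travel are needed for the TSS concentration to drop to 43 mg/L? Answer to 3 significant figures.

9.94 h

Flow-weighted average: C = (36.60·8.100 + 6.200·578.0) / 42.80 = 3880/42.80 = 90.66 mg/L.
90.66·exp(−k·t) = 43 → t = ln(90.66/43)/k = 35800 s = 9.945 h.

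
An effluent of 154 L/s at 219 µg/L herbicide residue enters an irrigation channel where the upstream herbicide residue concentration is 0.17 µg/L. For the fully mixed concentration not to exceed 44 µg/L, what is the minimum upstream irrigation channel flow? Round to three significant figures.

Set C_mix = 44: (Q·0.1700 + 154.0·219.0) / (Q + 154.0) = 44
→ Q = 154.0·(219.0 − 44)/(44 − 0.1700) = 614.9 L/s.

615 L/s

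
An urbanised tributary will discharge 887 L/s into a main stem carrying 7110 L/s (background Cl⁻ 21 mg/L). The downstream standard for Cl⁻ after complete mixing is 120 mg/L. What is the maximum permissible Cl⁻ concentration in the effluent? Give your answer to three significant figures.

914 mg/L

At the limit, (Qr·Cr + Qe·Cₑ)/(Qr + Qe) = 120:
Cₑ = (7997·120 − 7110·21.00) / 887.0 = 913.6 mg/L.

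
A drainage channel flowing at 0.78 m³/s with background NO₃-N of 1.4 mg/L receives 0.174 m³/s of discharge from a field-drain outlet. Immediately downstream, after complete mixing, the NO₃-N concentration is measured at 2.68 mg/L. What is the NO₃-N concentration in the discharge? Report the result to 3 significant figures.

8.42 mg/L

Mass balance: 0.7800·1.400 + 0.1740·Cₑ = 0.9540·2.680
→ Cₑ = (0.9540·2.680 − 0.7800·1.400) / 0.1740 = 8.418 mg/L.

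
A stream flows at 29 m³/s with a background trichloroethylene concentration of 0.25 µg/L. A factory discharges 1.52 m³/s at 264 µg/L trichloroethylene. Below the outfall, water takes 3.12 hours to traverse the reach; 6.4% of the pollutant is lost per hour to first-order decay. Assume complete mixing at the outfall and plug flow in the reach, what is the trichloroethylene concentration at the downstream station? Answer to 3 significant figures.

Mixed concentration C = ΣQC/ΣQ = (29.00·0.2500 + 1.520·264.0) / 30.52 = 408.5/30.52 = 13.39 µg/L.
6.4%/h lost → k = −ln(1 − 0.064) = 0.06614 h⁻¹.
First-order decay: C = 13.39·exp(−k·t) = 13.39·0.8135 = 10.89 µg/L.

10.9 µg/L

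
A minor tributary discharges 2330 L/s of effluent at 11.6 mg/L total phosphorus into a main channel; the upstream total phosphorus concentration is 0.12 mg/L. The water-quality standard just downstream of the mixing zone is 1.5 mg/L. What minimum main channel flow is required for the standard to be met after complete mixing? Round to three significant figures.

Set C_mix = 1.5: (Q·0.1200 + 2330·11.60) / (Q + 2330) = 1.5
→ Q = 2330·(11.60 − 1.5)/(1.5 − 0.1200) = 17050 L/s.

17100 L/s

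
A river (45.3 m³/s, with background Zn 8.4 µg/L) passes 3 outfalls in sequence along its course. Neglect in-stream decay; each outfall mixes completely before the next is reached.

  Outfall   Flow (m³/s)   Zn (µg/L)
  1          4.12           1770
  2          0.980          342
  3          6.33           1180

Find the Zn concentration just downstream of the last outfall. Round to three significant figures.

273 µg/L

After outfall 1: Q = 45.30 + 4.120 = 49.42 m³/s; C = (45.30·8.400 + 4.120·1770)/49.42 = 155.3 µg/L.
After outfall 2: Q = 49.42 + 0.9800 = 50.40 m³/s; C = (49.42·155.3 + 0.9800·342.0)/50.40 = 158.9 µg/L.
After outfall 3: Q = 50.40 + 6.330 = 56.73 m³/s; C = (50.40·158.9 + 6.330·1180)/56.73 = 272.8 µg/L.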